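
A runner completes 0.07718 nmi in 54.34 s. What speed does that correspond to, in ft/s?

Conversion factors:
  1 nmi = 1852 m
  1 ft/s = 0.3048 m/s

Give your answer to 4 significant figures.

0.07718 nmi × 1852 = 142.937 m
v = d / t = 142.937 m / 54.34 s = 2.63042 m/s
2.63042 m/s ÷ (0.3048 m/s/ft/s) = 8.62999 ft/s

8.630 ft/s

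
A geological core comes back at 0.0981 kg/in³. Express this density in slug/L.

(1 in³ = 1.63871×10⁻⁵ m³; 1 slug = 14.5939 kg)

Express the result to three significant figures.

0.0981 kg/in³ ÷ 1.63871×10⁻⁵ m³/in³ = 5986.42 kg/m³
5986.42 kg/m³ ÷ 14.5939 kg/slug × 0.001 m³/L = 0.4102 slug/L

0.410 slug/L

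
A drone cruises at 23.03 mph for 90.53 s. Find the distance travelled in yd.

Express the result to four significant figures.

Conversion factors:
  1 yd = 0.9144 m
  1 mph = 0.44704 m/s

23.03 mph × 0.44704 → 10.2953 m/s
d = v × t = 10.2953 m/s × 90.53 s = 932.034 m
932.034 m ÷ (0.9144 m/yd) = 1019.28 yd

1019 yd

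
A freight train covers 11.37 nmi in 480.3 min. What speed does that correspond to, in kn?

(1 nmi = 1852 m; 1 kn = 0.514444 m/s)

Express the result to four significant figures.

11.37 nmi × 1852 = 21057.2 m
480.3 min × 60 = 28818 s
v = d / t = 21057.2 m / 28818 s = 0.730696 m/s
0.730696 m/s ÷ (0.514444 m/s/kn) = 1.42036 kn

1.420 kn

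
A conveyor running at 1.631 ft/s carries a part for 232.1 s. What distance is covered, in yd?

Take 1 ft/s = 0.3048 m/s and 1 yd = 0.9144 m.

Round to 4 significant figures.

126.2 yd

1.631 ft/s × 0.3048 = 0.497129 m/s
d = v × t = 0.497129 m/s × 232.1 s = 115.384 m
115.384 m ÷ (0.9144 m/yd) = 126.185 yd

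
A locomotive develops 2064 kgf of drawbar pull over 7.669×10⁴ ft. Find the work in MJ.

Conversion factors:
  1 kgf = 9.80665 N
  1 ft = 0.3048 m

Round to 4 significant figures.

473.1 MJ

2064 kgf × 9.80665 → 20240.9 N
7.669×10⁴ ft × 0.3048 → 23375.1 m
W = F × d = 20240.9 N × 23375.1 m = 4.73133×10⁸ J
4.73133×10⁸ J ÷ (1000000 J/MJ) = 473.133 MJ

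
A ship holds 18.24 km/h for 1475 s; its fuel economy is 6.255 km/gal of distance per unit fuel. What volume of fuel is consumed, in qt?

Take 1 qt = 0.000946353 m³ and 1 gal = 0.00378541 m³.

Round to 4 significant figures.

18.24 km/h → 5.06667 m/s
d = v × t = 5.06667 × 1475 = 7473.34 m
6.255 km/gal → 1.6524×10⁶ m/m³
V = d / (distance per unit fuel) = 7473.34 / 1.6524×10⁶ = 0.00452272 m³
In qt: 0.00452272 / 0.000946353 = 4.7791 qt

4.779 qt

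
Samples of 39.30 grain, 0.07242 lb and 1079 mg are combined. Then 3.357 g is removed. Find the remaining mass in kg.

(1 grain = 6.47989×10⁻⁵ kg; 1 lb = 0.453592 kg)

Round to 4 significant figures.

39.30 grain × 6.47989×10⁻⁵ = 0.0025466 kg
0.07242 lb × 0.453592 = 0.0328491 kg
1079 mg × 10⁻⁶ = 0.001079 kg
3.357 g × 0.001 = 0.003357 kg
Result: 0.0025466 + 0.0328491 + 0.001079 − 0.003357 = 0.0331177 kg

0.03312 kg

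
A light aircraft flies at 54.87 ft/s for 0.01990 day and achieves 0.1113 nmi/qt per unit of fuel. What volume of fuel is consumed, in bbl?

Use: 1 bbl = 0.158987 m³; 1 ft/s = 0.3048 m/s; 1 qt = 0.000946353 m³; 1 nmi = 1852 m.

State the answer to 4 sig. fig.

54.87 ft/s → 16.7244 m/s
0.01990 day → 1719.36 s
d = v × t = 16.7244 × 1719.36 = 28755.3 m
0.1113 nmi/qt → 217813 m/m³
V = d / (distance per unit fuel) = 28755.3 / 217813 = 0.132018 m³
In bbl: 0.132018 / 0.158987 = 0.83037 bbl

0.8304 bbl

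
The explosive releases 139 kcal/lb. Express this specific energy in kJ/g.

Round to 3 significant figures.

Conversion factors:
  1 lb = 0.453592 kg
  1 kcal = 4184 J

139 kcal/lb × 4184 J/kcal ÷ 0.453592 kg/lb = 1.28216×10⁶ J/kg
1.28216×10⁶ J/kg ÷ 1000 J/kJ × 0.001 kg/g = 1.28216 kJ/g

1.28 kJ/g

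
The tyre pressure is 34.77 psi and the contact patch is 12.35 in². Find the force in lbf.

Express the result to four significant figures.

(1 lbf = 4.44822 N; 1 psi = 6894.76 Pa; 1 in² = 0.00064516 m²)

429.4 lbf

34.77 psi × 6894.76 = 239731 Pa
12.35 in² × 0.00064516 = 0.00796773 m²
F = P × A = 239731 Pa × 0.00796773 m² = 1910.11 N
1910.11 N ÷ (4.44822 N/lbf) = 429.41 lbf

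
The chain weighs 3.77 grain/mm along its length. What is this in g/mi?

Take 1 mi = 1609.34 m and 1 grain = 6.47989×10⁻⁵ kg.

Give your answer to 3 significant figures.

3.77 grain/mm × 6.47989×10⁻⁵ kg/grain ÷ 0.001 m/mm = 0.244292 kg/m
0.244292 kg/m ÷ 0.001 kg/g × 1609.34 m/mi = 393149 g/mi

3.93×10⁵ g/mi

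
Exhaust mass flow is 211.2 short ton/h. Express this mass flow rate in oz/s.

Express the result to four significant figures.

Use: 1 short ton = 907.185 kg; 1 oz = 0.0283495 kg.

211.2 short ton/h × 907.185 kg/short ton ÷ 3600 s/h = 53.2215 kg/s
53.2215 kg/s ÷ 0.0283495 kg/oz = 1877.33 oz/s

1877 oz/s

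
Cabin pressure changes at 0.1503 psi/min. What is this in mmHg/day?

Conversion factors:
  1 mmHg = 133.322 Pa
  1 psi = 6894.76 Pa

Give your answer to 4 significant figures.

1.119×10⁴ mmHg/day

0.1503 psi/min × 6894.76 Pa/psi ÷ 60 s/min = 17.2714 Pa/s
17.2714 Pa/s ÷ 133.322 Pa/mmHg × 86400 s/day = 11192.8 mmHg/day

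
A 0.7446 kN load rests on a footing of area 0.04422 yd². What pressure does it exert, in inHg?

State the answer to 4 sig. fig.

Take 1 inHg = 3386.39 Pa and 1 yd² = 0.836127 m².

0.7446 kN × 1000 = 744.6 N
0.04422 yd² × 0.836127 = 0.0369735 m²
P = F / A = 744.6 N / 0.0369735 m² = 20138.7 Pa
20138.7 Pa ÷ (3386.39 Pa/inHg) = 5.94695 inHg

5.947 inHg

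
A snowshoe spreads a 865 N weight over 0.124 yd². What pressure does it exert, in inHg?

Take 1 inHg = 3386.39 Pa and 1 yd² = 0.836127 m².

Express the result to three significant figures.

0.124 yd² × 0.836127 → 0.10368 m²
P = F / A = 865 N / 0.10368 m² = 8342.98 Pa
8342.98 Pa ÷ (3386.39 Pa/inHg) = 2.46368 inHg

2.46 inHg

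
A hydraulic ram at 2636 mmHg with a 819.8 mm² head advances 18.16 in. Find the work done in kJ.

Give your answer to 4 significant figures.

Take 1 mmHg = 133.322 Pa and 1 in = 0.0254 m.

0.1329 kJ

2636 mmHg → 351437 Pa
819.8 mm² → 8.198×10⁻⁴ m²
F = P × A = 351437 × 8.198×10⁻⁴ = 288.108 N
18.16 in → 0.461264 m
W = F × d = 288.108 × 0.461264 = 132.894 J
In kJ: 132.894 / 1000 = 0.132894 kJ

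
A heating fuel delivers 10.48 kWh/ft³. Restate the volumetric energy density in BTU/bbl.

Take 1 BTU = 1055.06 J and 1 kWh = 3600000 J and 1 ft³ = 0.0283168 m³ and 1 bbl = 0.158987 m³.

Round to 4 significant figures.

10.48 kWh/ft³ × 3600000 J/kWh ÷ 0.0283168 m³/ft³ = 1.33235×10⁹ J/m³
1.33235×10⁹ J/m³ ÷ 1055.06 J/BTU × 0.158987 m³/bbl = 200772 BTU/bbl

2.008×10⁵ BTU/bbl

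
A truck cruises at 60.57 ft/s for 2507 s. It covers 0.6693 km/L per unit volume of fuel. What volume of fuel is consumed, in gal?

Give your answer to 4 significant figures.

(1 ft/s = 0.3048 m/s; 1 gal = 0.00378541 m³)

18.27 gal

60.57 ft/s → 18.4617 m/s
d = v × t = 18.4617 × 2507 = 46283.5 m
0.6693 km/L → 669300 m/m³
V = d / (distance per unit fuel) = 46283.5 / 669300 = 0.0691521 m³
In gal: 0.0691521 / 0.00378541 = 18.2681 gal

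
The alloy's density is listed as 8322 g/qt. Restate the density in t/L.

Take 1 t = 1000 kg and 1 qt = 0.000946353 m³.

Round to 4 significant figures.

8322 g/qt × 0.001 kg/g ÷ 0.000946353 m³/qt = 8793.76 kg/m³
8793.76 kg/m³ ÷ 1000 kg/t × 0.001 m³/L = 0.00879376 t/L

0.008794 t/L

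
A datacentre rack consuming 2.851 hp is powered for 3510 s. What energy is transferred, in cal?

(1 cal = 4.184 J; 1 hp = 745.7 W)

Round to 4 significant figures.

2.851 hp × 745.7 → 2125.99 W
E = P × t = 2125.99 W × 3510 s = 7.46222×10⁶ J
7.46222×10⁶ J ÷ (4.184 J/cal) = 1.78351×10⁶ cal

1.784×10⁶ cal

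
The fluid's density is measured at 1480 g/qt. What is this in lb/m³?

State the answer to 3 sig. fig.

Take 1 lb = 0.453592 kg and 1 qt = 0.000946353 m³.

1480 g/qt × 0.001 kg/g ÷ 0.000946353 m³/qt = 1563.9 kg/m³
1563.9 kg/m³ ÷ 0.453592 kg/lb = 3447.81 lb/m³

3450 lb/m³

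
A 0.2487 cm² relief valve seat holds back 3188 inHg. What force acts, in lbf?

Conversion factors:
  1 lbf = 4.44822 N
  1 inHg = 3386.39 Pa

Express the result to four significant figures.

60.36 lbf

3188 inHg × 3386.39 = 1.07958×10⁷ Pa
0.2487 cm² × 0.0001 = 2.487×10⁻⁵ m²
F = P × A = 1.07958×10⁷ Pa × 2.487×10⁻⁵ m² = 268.492 N
268.492 N ÷ (4.44822 N/lbf) = 60.3594 lbf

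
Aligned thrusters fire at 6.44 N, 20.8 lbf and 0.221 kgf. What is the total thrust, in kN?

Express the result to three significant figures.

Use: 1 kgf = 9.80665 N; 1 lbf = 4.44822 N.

0.101 kN

6.44 N (already N)
20.8 lbf × 4.44822 → 92.523 N
0.221 kgf × 9.80665 → 2.16727 N
Combined: 6.44 + 92.523 + 2.16727 = 101.13 N
In kN: 101.13 / 1000 = 0.10113 kN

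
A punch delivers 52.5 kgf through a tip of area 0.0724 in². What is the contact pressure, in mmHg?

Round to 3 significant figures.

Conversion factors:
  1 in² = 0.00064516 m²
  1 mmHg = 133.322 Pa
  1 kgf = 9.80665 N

8.27×10⁴ mmHg

52.5 kgf × 9.80665 = 514.849 N
0.0724 in² × 0.00064516 = 4.67096×10⁻⁵ m²
P = F / A = 514.849 N / 4.67096×10⁻⁵ m² = 1.10223×10⁷ Pa
1.10223×10⁷ Pa ÷ (133.322 Pa/mmHg) = 82674.3 mmHg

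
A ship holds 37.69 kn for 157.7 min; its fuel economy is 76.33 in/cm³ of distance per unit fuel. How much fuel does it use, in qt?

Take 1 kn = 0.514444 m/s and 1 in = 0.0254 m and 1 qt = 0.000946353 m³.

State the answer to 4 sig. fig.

37.69 kn → 19.3894 m/s
157.7 min → 9462 s
d = v × t = 19.3894 × 9462 = 183463 m
76.33 in/cm³ → 1.93878×10⁶ m/m³
V = d / (distance per unit fuel) = 183463 / 1.93878×10⁶ = 0.0946281 m³
In qt: 0.0946281 / 0.000946353 = 99.9924 qt

99.99 qt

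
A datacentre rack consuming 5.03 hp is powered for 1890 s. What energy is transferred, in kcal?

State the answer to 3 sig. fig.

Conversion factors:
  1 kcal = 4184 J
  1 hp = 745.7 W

1690 kcal

5.03 hp × 745.7 = 3750.87 W
E = P × t = 3750.87 W × 1890 s = 7.08914×10⁶ J
7.08914×10⁶ J ÷ (4184 J/kcal) = 1694.35 kcal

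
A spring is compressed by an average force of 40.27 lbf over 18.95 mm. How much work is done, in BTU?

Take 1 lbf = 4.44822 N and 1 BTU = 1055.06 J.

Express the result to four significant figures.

0.003217 BTU

40.27 lbf × 4.44822 = 179.13 N
18.95 mm × 0.001 = 0.01895 m
W = F × d = 179.13 N × 0.01895 m = 3.39451 J
3.39451 J ÷ (1055.06 J/BTU) = 0.00321736 BTU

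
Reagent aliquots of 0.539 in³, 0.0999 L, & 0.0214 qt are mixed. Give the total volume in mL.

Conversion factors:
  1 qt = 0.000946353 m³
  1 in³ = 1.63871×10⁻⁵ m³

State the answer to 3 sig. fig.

0.539 in³ × 1.63871×10⁻⁵ → 8.83265×10⁻⁶ m³
0.0999 L × 0.001 → 9.99×10⁻⁵ m³
0.0214 qt × 0.000946353 → 2.0252×10⁻⁵ m³
Combined: 8.83265×10⁻⁶ + 9.99×10⁻⁵ + 2.0252×10⁻⁵ = 1.28985×10⁻⁴ m³
In mL: 1.28985×10⁻⁴ / 10⁻⁶ = 128.985 mL

129 mL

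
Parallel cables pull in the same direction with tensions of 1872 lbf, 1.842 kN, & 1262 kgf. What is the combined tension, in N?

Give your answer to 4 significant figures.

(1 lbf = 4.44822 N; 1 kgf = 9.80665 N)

2.255×10⁴ N

1872 lbf × 4.44822 → 8327.07 N
1.842 kN × 1000 → 1842 N
1262 kgf × 9.80665 → 12376 N
Total: 8327.07 + 1842 + 12376 = 22545.1 N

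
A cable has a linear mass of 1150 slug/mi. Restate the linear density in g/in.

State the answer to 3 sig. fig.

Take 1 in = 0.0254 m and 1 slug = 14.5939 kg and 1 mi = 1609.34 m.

265 g/in

1150 slug/mi × 14.5939 kg/slug ÷ 1609.34 m/mi = 10.4285 kg/m
10.4285 kg/m ÷ 0.001 kg/g × 0.0254 m/in = 264.884 g/in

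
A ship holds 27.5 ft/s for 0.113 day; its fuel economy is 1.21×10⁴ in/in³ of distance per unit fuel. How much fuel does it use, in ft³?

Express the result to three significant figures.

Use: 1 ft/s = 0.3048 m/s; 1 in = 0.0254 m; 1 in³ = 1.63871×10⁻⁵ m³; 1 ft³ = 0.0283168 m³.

27.5 ft/s → 8.382 m/s
0.113 day → 9763.2 s
d = v × t = 8.382 × 9763.2 = 81835.1 m
1.21×10⁴ in/in³ → 1.8755×10⁷ m/m³
V = d / (distance per unit fuel) = 81835.1 / 1.8755×10⁷ = 0.00436338 m³
In ft³: 0.00436338 / 0.0283168 = 0.154092 ft³

0.154 ft³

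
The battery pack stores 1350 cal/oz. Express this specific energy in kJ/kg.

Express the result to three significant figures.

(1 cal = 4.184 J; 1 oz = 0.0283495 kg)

199 kJ/kg

1350 cal/oz × 4.184 J/cal ÷ 0.0283495 kg/oz = 199242 J/kg
199242 J/kg ÷ 1000 J/kJ = 199.242 kJ/kg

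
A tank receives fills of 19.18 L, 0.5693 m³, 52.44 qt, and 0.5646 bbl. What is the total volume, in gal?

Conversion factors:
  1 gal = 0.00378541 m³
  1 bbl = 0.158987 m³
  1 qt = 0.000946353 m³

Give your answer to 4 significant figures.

19.18 L × 0.001 = 0.01918 m³
0.5693 m³ (already m³)
52.44 qt × 0.000946353 = 0.0496268 m³
0.5646 bbl × 0.158987 = 0.0897641 m³
Combined: 0.01918 + 0.5693 + 0.0496268 + 0.0897641 = 0.727871 m³
In gal: 0.727871 / 0.00378541 = 192.283 gal

192.3 gal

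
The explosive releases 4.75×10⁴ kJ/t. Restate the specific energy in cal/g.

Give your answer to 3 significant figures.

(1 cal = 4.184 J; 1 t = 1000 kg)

11.4 cal/g

4.75×10⁴ kJ/t × 1000 J/kJ ÷ 1000 kg/t = 47500 J/kg
47500 J/kg ÷ 4.184 J/cal × 0.001 kg/g = 11.3528 cal/g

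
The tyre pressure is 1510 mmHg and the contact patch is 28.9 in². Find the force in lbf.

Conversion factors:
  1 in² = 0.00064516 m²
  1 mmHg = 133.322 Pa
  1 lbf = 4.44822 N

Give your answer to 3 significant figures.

1510 mmHg × 133.322 = 201316 Pa
28.9 in² × 0.00064516 = 0.0186451 m²
F = P × A = 201316 Pa × 0.0186451 m² = 3753.56 N
3753.56 N ÷ (4.44822 N/lbf) = 843.834 lbf

844 lbf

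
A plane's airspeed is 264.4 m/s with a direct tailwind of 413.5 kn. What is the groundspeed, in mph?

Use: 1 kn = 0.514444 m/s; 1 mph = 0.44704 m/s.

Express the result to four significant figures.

1067 mph

264.4 m/s (already m/s)
413.5 kn × 0.514444 → 212.723 m/s
Sum: 264.4 + 212.723 = 477.123 m/s
In mph: 477.123 / 0.44704 = 1067.29 mph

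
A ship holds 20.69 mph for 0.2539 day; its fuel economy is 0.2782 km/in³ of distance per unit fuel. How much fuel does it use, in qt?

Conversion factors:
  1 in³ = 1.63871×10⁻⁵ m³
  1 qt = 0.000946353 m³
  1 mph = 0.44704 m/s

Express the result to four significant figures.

12.63 qt

20.69 mph → 9.24926 m/s
0.2539 day → 21937 s
d = v × t = 9.24926 × 21937 = 202901 m
0.2782 km/in³ → 1.69768×10⁷ m/m³
V = d / (distance per unit fuel) = 202901 / 1.69768×10⁷ = 0.0119517 m³
In qt: 0.0119517 / 0.000946353 = 12.6292 qt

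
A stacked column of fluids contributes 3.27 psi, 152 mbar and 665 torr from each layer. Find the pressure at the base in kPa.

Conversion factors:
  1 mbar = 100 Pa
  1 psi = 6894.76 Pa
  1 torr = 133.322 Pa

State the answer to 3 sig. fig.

3.27 psi × 6894.76 = 22545.9 Pa
152 mbar × 100 = 15200 Pa
665 torr × 133.322 = 88659.1 Pa
Sum: 22545.9 + 15200 + 88659.1 = 126405 Pa
In kPa: 126405 / 1000 = 126.405 kPa

126 kPa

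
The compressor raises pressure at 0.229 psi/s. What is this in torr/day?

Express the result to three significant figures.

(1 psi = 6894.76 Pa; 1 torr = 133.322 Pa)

0.229 psi/s × 6894.76 Pa/psi = 1578.9 Pa/s
1578.9 Pa/s ÷ 133.322 Pa/torr × 86400 s/day = 1.02321×10⁶ torr/day

1.02×10⁶ torr/day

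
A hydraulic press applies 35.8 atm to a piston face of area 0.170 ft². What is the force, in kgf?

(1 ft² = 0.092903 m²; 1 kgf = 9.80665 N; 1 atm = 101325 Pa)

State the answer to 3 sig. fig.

5840 kgf

35.8 atm × 101325 = 3.62744×10⁶ Pa
0.170 ft² × 0.092903 = 0.0157935 m²
F = P × A = 3.62744×10⁶ Pa × 0.0157935 m² = 57290 N
57290 N ÷ (9.80665 N/kgf) = 5841.95 kgf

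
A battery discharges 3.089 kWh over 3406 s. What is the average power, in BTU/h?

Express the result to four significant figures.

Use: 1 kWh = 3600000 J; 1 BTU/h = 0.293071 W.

1.114×10⁴ BTU/h

3.089 kWh × 3600000 = 1.11204×10⁷ J
P = E / t = 1.11204×10⁷ J / 3406 s = 3264.94 W
3264.94 W ÷ (0.293071 W/BTU/h) = 11140.4 BTU/h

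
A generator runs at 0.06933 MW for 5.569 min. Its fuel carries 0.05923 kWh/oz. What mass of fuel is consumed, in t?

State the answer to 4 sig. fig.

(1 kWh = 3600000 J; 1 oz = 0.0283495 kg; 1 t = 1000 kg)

0.003080 t

0.06933 MW → 69330 W
5.569 min → 334.14 s
E = P × t = 69330 × 334.14 = 2.31659×10⁷ J
0.05923 kWh/oz → 7.5214×10⁶ J/kg
m = E / e_s = 2.31659×10⁷ / 7.5214×10⁶ = 3.08 kg
In t: 3.08 / 1000 = 0.00308 t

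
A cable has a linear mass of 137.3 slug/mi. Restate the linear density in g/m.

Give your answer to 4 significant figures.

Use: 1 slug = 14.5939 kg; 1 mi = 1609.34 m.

1245 g/m

137.3 slug/mi × 14.5939 kg/slug ÷ 1609.34 m/mi = 1.24507 kg/m
1.24507 kg/m ÷ 0.001 kg/g = 1245.07 g/m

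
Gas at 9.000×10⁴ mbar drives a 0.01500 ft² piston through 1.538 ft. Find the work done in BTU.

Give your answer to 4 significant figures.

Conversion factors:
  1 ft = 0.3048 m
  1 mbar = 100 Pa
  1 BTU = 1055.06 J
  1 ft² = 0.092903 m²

9.000×10⁴ mbar → 9×10⁶ Pa
0.01500 ft² → 0.00139354 m²
F = P × A = 9×10⁶ × 0.00139354 = 12541.9 N
1.538 ft → 0.468782 m
W = F × d = 12541.9 × 0.468782 = 5879.42 J
In BTU: 5879.42 / 1055.06 = 5.57259 BTU

5.573 BTU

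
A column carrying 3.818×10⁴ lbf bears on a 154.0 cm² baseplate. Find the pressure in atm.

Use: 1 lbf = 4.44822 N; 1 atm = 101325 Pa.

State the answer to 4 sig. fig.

108.8 atm

3.818×10⁴ lbf × 4.44822 → 169833 N
154.0 cm² × 0.0001 → 0.0154 m²
P = F / A = 169833 N / 0.0154 m² = 1.10281×10⁷ Pa
1.10281×10⁷ Pa ÷ (101325 Pa/atm) = 108.839 atm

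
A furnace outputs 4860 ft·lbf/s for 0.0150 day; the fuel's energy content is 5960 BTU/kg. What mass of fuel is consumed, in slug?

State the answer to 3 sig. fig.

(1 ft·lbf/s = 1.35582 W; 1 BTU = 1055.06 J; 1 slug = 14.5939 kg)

4860 ft·lbf/s → 6589.29 W
0.0150 day → 1296 s
E = P × t = 6589.29 × 1296 = 8.53972×10⁶ J
5960 BTU/kg → 6.28816×10⁶ J/kg
m = E / e_s = 8.53972×10⁶ / 6.28816×10⁶ = 1.35806 kg
In slug: 1.35806 / 14.5939 = 0.0930567 slug

0.0931 slug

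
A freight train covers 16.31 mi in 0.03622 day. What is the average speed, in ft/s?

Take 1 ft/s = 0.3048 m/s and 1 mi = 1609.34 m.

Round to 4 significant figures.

27.52 ft/s

16.31 mi × 1609.34 = 26248.3 m
0.03622 day × 86400 = 3129.41 s
v = d / t = 26248.3 m / 3129.41 s = 8.38762 m/s
8.38762 m/s ÷ (0.3048 m/s/ft/s) = 27.5184 ft/s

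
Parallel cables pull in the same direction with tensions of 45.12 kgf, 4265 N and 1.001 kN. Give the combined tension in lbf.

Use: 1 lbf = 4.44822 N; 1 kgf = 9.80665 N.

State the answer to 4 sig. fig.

45.12 kgf × 9.80665 = 442.476 N
4265 N (already N)
1.001 kN × 1000 = 1001 N
Sum: 442.476 + 4265 + 1001 = 5708.48 N
In lbf: 5708.48 / 4.44822 = 1283.32 lbf

1283 lbf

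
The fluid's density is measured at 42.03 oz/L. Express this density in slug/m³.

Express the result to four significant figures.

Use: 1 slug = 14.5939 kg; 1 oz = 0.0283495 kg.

42.03 oz/L × 0.0283495 kg/oz ÷ 0.001 m³/L = 1191.53 kg/m³
1191.53 kg/m³ ÷ 14.5939 kg/slug = 81.6458 slug/m³

81.65 slug/m³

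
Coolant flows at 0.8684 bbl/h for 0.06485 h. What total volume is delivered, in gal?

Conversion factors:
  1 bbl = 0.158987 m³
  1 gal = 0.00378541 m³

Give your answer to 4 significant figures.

2.365 gal

0.8684 bbl/h → 3.83512×10⁻⁵ m³/s
0.06485 h → 233.46 s
V = Q × t = 3.83512×10⁻⁵ × 233.46 = 0.00895347 m³
In gal: 0.00895347 / 0.00378541 = 2.36526 gal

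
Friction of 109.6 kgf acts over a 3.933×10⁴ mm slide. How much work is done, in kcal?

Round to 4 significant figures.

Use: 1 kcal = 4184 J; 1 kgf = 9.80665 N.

109.6 kgf × 9.80665 → 1074.81 N
3.933×10⁴ mm × 0.001 → 39.33 m
W = F × d = 1074.81 N × 39.33 m = 42272.3 J
42272.3 J ÷ (4184 J/kcal) = 10.1033 kcal

10.10 kcal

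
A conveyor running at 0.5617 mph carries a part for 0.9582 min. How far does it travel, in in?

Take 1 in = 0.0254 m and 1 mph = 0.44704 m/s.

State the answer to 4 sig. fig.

0.5617 mph × 0.44704 = 0.251102 m/s
0.9582 min × 60 = 57.492 s
d = v × t = 0.251102 m/s × 57.492 s = 14.4364 m
14.4364 m ÷ (0.0254 m/in) = 568.362 in

568.4 in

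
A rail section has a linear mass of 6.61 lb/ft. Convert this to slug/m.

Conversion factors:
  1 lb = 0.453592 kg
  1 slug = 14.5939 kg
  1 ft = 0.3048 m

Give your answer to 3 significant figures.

6.61 lb/ft × 0.453592 kg/lb ÷ 0.3048 m/ft = 9.83676 kg/m
9.83676 kg/m ÷ 14.5939 kg/slug = 0.674032 slug/m

0.674 slug/m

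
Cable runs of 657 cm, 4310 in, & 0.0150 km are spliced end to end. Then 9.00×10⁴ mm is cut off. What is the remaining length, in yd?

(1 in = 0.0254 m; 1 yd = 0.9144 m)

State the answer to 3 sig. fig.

657 cm × 0.01 = 6.57 m
4310 in × 0.0254 = 109.474 m
0.0150 km × 1000 = 15 m
9.00×10⁴ mm × 0.001 = 90 m
Sum: 6.57 + 109.474 + 15 − 90 = 41.044 m
In yd: 41.044 / 0.9144 = 44.8863 yd

44.9 yd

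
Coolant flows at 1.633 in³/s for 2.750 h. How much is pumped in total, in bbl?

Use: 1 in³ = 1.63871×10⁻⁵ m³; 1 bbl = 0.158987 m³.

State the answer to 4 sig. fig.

1.666 bbl

1.633 in³/s → 2.67601×10⁻⁵ m³/s
2.750 h → 9900 s
V = Q × t = 2.67601×10⁻⁵ × 9900 = 0.264925 m³
In bbl: 0.264925 / 0.158987 = 1.66633 bbl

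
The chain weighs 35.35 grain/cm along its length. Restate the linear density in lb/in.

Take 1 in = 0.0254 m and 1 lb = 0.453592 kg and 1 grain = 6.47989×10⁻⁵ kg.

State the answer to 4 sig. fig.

35.35 grain/cm × 6.47989×10⁻⁵ kg/grain ÷ 0.01 m/cm = 0.229064 kg/m
0.229064 kg/m ÷ 0.453592 kg/lb × 0.0254 m/in = 0.012827 lb/in

0.01283 lb/in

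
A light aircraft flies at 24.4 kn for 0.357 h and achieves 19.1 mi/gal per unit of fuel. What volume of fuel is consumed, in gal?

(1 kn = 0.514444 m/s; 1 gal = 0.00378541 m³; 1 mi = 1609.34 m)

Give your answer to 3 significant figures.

0.525 gal

24.4 kn → 12.5524 m/s
0.357 h → 1285.2 s
d = v × t = 12.5524 × 1285.2 = 16132.3 m
19.1 mi/gal → 8.12023×10⁶ m/m³
V = d / (distance per unit fuel) = 16132.3 / 8.12023×10⁶ = 0.00198668 m³
In gal: 0.00198668 / 0.00378541 = 0.524826 gal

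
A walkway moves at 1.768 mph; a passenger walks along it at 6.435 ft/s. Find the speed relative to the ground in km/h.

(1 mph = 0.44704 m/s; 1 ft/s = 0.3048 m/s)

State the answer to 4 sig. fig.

9.906 km/h

1.768 mph × 0.44704 = 0.790367 m/s
6.435 ft/s × 0.3048 = 1.96139 m/s
Combined: 0.790367 + 1.96139 = 2.75176 m/s
In km/h: 2.75176 / (1/3.6) = 9.90634 km/h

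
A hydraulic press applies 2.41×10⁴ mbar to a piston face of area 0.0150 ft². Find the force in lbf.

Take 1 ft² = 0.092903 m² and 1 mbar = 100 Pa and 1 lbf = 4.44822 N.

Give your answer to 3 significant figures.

2.41×10⁴ mbar × 100 → 2.41×10⁶ Pa
0.0150 ft² × 0.092903 → 0.00139354 m²
F = P × A = 2.41×10⁶ Pa × 0.00139354 m² = 3358.43 N
3358.43 N ÷ (4.44822 N/lbf) = 755.005 lbf

755 lbf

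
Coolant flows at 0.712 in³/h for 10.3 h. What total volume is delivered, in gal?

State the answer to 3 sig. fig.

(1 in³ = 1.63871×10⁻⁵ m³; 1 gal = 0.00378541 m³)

0.712 in³/h → 3.241×10⁻⁹ m³/s
10.3 h → 37080 s
V = Q × t = 3.241×10⁻⁹ × 37080 = 1.20176×10⁻⁴ m³
In gal: 1.20176×10⁻⁴ / 0.00378541 = 0.0317472 gal

0.0317 gal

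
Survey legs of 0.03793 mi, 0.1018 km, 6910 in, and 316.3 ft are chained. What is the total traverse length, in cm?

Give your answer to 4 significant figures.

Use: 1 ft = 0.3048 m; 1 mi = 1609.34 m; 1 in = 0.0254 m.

4.348×10⁴ cm

0.03793 mi × 1609.34 → 61.0423 m
0.1018 km × 1000 → 101.8 m
6910 in × 0.0254 → 175.514 m
316.3 ft × 0.3048 → 96.4082 m
Combined: 61.0423 + 101.8 + 175.514 + 96.4082 = 434.764 m
In cm: 434.764 / 0.01 = 43476.4 cm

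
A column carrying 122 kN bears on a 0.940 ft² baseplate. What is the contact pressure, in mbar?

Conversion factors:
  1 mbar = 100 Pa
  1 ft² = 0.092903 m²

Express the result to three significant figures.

122 kN × 1000 = 122000 N
0.940 ft² × 0.092903 = 0.0873288 m²
P = F / A = 122000 N / 0.0873288 m² = 1.39702×10⁶ Pa
1.39702×10⁶ Pa ÷ (100 Pa/mbar) = 13970.2 mbar

1.40×10⁴ mbar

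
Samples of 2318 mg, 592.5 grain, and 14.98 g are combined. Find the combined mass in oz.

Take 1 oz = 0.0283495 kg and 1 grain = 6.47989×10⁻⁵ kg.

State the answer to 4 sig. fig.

1.964 oz

2318 mg × 10⁻⁶ = 0.002318 kg
592.5 grain × 6.47989×10⁻⁵ = 0.0383933 kg
14.98 g × 0.001 = 0.01498 kg
Total: 0.002318 + 0.0383933 + 0.01498 = 0.0556913 kg
In oz: 0.0556913 / 0.0283495 = 1.96445 oz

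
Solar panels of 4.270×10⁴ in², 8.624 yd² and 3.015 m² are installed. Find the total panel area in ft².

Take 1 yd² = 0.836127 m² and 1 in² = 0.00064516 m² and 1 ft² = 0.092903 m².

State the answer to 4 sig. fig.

4.270×10⁴ in² × 0.00064516 = 27.5483 m²
8.624 yd² × 0.836127 = 7.21076 m²
3.015 m² (already m²)
Sum: 27.5483 + 7.21076 + 3.015 = 37.7741 m²
In ft²: 37.7741 / 0.092903 = 406.597 ft²

406.6 ft²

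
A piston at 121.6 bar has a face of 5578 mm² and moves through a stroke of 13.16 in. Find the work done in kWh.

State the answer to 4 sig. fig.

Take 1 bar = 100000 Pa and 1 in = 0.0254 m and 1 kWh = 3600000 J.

0.006298 kWh

121.6 bar → 1.216×10⁷ Pa
5578 mm² → 0.005578 m²
F = P × A = 1.216×10⁷ × 0.005578 = 67828.5 N
13.16 in → 0.334264 m
W = F × d = 67828.5 × 0.334264 = 22672.6 J
In kWh: 22672.6 / 3600000 = 0.00629794 kWh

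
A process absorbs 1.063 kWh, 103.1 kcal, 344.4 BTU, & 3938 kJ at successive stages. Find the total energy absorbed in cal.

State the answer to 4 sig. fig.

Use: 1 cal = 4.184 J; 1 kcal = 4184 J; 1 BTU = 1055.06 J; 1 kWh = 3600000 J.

1.063 kWh × 3600000 = 3.8268×10⁶ J
103.1 kcal × 4184 = 431370 J
344.4 BTU × 1055.06 = 363363 J
3938 kJ × 1000 = 3.938×10⁶ J
Sum: 3.8268×10⁶ + 431370 + 363363 + 3.938×10⁶ = 8.55953×10⁶ J
In cal: 8.55953×10⁶ / 4.184 = 2.04578×10⁶ cal

2.046×10⁶ cal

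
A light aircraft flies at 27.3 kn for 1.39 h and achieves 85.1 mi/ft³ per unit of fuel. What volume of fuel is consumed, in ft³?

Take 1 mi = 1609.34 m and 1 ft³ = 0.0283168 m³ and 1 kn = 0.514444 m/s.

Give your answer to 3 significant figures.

27.3 kn → 14.0443 m/s
1.39 h → 5004 s
d = v × t = 14.0443 × 5004 = 70277.7 m
85.1 mi/ft³ → 4.83652×10⁶ m/m³
V = d / (distance per unit fuel) = 70277.7 / 4.83652×10⁶ = 0.0145306 m³
In ft³: 0.0145306 / 0.0283168 = 0.513144 ft³

0.513 ft³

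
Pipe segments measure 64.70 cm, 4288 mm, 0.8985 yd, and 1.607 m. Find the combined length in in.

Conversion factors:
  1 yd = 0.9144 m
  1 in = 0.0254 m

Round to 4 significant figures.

289.9 in

64.70 cm × 0.01 = 0.647 m
4288 mm × 0.001 = 4.288 m
0.8985 yd × 0.9144 = 0.821588 m
1.607 m (already m)
Combined: 0.647 + 4.288 + 0.821588 + 1.607 = 7.36359 m
In in: 7.36359 / 0.0254 = 289.905 in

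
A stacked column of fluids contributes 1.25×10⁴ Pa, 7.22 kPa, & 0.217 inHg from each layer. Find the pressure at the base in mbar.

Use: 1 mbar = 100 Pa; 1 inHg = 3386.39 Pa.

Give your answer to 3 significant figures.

1.25×10⁴ Pa (already Pa)
7.22 kPa × 1000 = 7220 Pa
0.217 inHg × 3386.39 = 734.847 Pa
Sum: 12500 + 7220 + 734.847 = 20454.8 Pa
In mbar: 20454.8 / 100 = 204.548 mbar

205 mbar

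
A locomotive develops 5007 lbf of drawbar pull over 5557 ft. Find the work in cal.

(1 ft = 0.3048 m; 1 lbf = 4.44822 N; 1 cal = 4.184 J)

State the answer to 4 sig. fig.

9.016×10⁶ cal

5007 lbf × 4.44822 = 22272.2 N
5557 ft × 0.3048 = 1693.77 m
W = F × d = 22272.2 N × 1693.77 m = 3.7724×10⁷ J
3.7724×10⁷ J ÷ (4.184 J/cal) = 9.01625×10⁶ cal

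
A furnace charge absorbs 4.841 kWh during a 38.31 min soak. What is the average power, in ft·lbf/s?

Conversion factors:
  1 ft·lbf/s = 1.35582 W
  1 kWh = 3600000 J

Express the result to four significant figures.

5592 ft·lbf/s

4.841 kWh × 3600000 = 1.74276×10⁷ J
38.31 min × 60 = 2298.6 s
P = E / t = 1.74276×10⁷ J / 2298.6 s = 7581.83 W
7581.83 W ÷ (1.35582 W/ft·lbf/s) = 5592.06 ft·lbf/s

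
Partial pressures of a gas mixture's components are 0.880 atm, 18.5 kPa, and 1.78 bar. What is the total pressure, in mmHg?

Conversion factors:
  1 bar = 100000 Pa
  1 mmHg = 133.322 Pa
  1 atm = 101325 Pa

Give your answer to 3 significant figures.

2140 mmHg

0.880 atm × 101325 = 89166 Pa
18.5 kPa × 1000 = 18500 Pa
1.78 bar × 100000 = 178000 Pa
Combined: 89166 + 18500 + 178000 = 285666 Pa
In mmHg: 285666 / 133.322 = 2142.68 mmHg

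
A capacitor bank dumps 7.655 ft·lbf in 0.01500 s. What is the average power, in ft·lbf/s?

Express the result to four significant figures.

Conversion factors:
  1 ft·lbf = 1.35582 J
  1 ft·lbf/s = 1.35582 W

7.655 ft·lbf × 1.35582 = 10.3788 J
P = E / t = 10.3788 J / 0.015 s = 691.92 W
691.92 W ÷ (1.35582 W/ft·lbf/s) = 510.333 ft·lbf/s

510.3 ft·lbf/s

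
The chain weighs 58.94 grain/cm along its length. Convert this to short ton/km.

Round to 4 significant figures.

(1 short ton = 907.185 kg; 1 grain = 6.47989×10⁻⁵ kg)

0.4210 short ton/km

58.94 grain/cm × 6.47989×10⁻⁵ kg/grain ÷ 0.01 m/cm = 0.381925 kg/m
0.381925 kg/m ÷ 907.185 kg/short ton × 1000 m/km = 0.421 short ton/km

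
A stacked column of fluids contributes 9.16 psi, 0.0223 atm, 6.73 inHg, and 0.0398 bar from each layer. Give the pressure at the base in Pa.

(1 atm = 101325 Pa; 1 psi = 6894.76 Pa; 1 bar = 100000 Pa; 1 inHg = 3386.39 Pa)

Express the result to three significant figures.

9.16 psi × 6894.76 → 63156 Pa
0.0223 atm × 101325 → 2259.55 Pa
6.73 inHg × 3386.39 → 22790.4 Pa
0.0398 bar × 100000 → 3980 Pa
Total: 63156 + 2259.55 + 22790.4 + 3980 = 92186 Pa

9.22×10⁴ Pa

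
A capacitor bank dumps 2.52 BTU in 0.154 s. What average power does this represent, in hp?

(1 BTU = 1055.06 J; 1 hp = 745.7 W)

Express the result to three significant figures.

23.2 hp

2.52 BTU × 1055.06 = 2658.75 J
P = E / t = 2658.75 J / 0.154 s = 17264.6 W
17264.6 W ÷ (745.7 W/hp) = 23.1522 hp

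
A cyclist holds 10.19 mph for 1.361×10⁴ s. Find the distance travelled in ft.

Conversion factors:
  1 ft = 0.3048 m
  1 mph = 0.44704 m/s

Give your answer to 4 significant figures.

10.19 mph × 0.44704 → 4.55534 m/s
d = v × t = 4.55534 m/s × 13610 s = 61998.2 m
61998.2 m ÷ (0.3048 m/ft) = 203406 ft

2.034×10⁵ ft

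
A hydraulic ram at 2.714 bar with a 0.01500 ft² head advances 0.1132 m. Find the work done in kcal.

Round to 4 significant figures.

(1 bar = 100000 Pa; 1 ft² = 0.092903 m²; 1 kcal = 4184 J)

0.01023 kcal

2.714 bar → 271400 Pa
0.01500 ft² → 0.00139354 m²
F = P × A = 271400 × 0.00139354 = 378.207 N
W = F × d = 378.207 × 0.1132 = 42.813 J
In kcal: 42.813 / 4184 = 0.0102326 kcal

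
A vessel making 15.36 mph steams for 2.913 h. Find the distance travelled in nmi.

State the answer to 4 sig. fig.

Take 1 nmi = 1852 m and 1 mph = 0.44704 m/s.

15.36 mph × 0.44704 = 6.86653 m/s
2.913 h × 3600 = 10486.8 s
d = v × t = 6.86653 m/s × 10486.8 s = 72007.9 m
72007.9 m ÷ (1852 m/nmi) = 38.8812 nmi

38.88 nmi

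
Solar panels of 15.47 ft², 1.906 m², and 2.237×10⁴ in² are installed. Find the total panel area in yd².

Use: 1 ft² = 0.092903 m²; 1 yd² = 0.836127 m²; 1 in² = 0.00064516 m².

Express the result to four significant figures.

21.26 yd²

15.47 ft² × 0.092903 → 1.43721 m²
1.906 m² (already m²)
2.237×10⁴ in² × 0.00064516 → 14.4322 m²
Total: 1.43721 + 1.906 + 14.4322 = 17.7754 m²
In yd²: 17.7754 / 0.836127 = 21.2592 yd²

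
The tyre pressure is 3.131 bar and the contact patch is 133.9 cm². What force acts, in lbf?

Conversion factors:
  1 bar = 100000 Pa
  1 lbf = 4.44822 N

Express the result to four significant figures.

942.5 lbf

3.131 bar × 100000 = 313100 Pa
133.9 cm² × 0.0001 = 0.01339 m²
F = P × A = 313100 Pa × 0.01339 m² = 4192.41 N
4192.41 N ÷ (4.44822 N/lbf) = 942.492 lbf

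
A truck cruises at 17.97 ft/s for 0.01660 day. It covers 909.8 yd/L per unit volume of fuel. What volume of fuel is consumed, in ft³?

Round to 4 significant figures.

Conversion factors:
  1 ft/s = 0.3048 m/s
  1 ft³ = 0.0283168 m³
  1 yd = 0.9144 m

0.3335 ft³

17.97 ft/s → 5.47726 m/s
0.01660 day → 1434.24 s
d = v × t = 5.47726 × 1434.24 = 7855.71 m
909.8 yd/L → 831921 m/m³
V = d / (distance per unit fuel) = 7855.71 / 831921 = 0.00944286 m³
In ft³: 0.00944286 / 0.0283168 = 0.333472 ft³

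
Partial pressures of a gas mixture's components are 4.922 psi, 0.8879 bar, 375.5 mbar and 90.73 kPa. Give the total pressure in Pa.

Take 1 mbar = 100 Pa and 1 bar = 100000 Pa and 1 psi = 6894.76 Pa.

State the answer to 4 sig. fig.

4.922 psi × 6894.76 = 33936 Pa
0.8879 bar × 100000 = 88790 Pa
375.5 mbar × 100 = 37550 Pa
90.73 kPa × 1000 = 90730 Pa
Sum: 33936 + 88790 + 37550 + 90730 = 251006 Pa

2.510×10⁵ Pa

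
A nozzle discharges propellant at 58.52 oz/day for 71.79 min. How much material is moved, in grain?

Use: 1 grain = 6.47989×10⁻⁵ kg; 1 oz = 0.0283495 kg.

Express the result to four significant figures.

1276 grain

58.52 oz/day → 1.92015×10⁻⁵ kg/s
71.79 min → 4307.4 s
m = ṁ × t = 1.92015×10⁻⁵ × 4307.4 = 0.0827085 kg
In grain: 0.0827085 / 6.47989×10⁻⁵ = 1276.39 grain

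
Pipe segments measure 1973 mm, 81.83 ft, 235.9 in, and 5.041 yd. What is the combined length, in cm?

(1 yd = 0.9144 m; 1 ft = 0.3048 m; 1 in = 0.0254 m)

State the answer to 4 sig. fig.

1973 mm × 0.001 → 1.973 m
81.83 ft × 0.3048 → 24.9418 m
235.9 in × 0.0254 → 5.99186 m
5.041 yd × 0.9144 → 4.60949 m
Total: 1.973 + 24.9418 + 5.99186 + 4.60949 = 37.5162 m
In cm: 37.5162 / 0.01 = 3751.62 cm

3752 cm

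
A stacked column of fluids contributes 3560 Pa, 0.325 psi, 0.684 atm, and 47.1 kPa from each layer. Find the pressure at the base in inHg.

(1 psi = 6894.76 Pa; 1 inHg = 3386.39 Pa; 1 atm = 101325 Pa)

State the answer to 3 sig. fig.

3560 Pa (already Pa)
0.325 psi × 6894.76 → 2240.8 Pa
0.684 atm × 101325 → 69306.3 Pa
47.1 kPa × 1000 → 47100 Pa
Sum: 3560 + 2240.8 + 69306.3 + 47100 = 122207 Pa
In inHg: 122207 / 3386.39 = 36.0877 inHg

36.1 inHg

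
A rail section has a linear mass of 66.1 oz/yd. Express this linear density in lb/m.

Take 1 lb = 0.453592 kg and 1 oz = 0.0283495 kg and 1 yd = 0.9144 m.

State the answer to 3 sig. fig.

66.1 oz/yd × 0.0283495 kg/oz ÷ 0.9144 m/yd = 2.04932 kg/m
2.04932 kg/m ÷ 0.453592 kg/lb = 4.51798 lb/m

4.52 lb/m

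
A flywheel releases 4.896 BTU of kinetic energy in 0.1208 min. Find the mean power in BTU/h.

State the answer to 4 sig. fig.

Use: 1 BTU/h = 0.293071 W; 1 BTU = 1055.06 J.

2432 BTU/h

4.896 BTU × 1055.06 = 5165.57 J
0.1208 min × 60 = 7.248 s
P = E / t = 5165.57 J / 7.248 s = 712.689 W
712.689 W ÷ (0.293071 W/BTU/h) = 2431.8 BTU/h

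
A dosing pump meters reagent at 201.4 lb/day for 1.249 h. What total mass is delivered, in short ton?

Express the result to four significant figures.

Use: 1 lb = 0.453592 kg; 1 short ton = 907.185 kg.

201.4 lb/day → 0.00105733 kg/s
1.249 h → 4496.4 s
m = ṁ × t = 0.00105733 × 4496.4 = 4.75418 kg
In short ton: 4.75418 / 907.185 = 0.00524058 short ton

0.005241 short ton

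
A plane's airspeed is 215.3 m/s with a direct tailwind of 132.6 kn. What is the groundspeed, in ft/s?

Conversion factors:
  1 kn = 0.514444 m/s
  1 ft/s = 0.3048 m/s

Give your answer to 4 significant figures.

930.2 ft/s

215.3 m/s (already m/s)
132.6 kn × 0.514444 → 68.2153 m/s
Total: 215.3 + 68.2153 = 283.515 m/s
In ft/s: 283.515 / 0.3048 = 930.167 ft/s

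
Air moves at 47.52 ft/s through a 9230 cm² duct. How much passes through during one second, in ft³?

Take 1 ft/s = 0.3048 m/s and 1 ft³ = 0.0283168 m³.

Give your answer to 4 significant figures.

472.1 ft³

47.52 ft/s × 0.3048 = 14.4841 m/s
9230 cm² × 0.0001 = 0.923 m²
V = v × A × t = 14.4841 m/s × 0.923 m² × 1 s = 13.3688 m³
13.3688 m³ ÷ (0.0283168 m³/ft³) = 472.115 ft³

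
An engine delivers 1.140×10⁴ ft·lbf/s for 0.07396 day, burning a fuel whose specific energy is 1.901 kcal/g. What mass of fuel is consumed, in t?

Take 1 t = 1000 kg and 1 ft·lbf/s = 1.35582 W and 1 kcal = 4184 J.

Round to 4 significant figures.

1.140×10⁴ ft·lbf/s → 15456.3 W
0.07396 day → 6390.14 s
E = P × t = 15456.3 × 6390.14 = 9.87679×10⁷ J
1.901 kcal/g → 7.95378×10⁶ J/kg
m = E / e_s = 9.87679×10⁷ / 7.95378×10⁶ = 12.4177 kg
In t: 12.4177 / 1000 = 0.0124177 t

0.01242 t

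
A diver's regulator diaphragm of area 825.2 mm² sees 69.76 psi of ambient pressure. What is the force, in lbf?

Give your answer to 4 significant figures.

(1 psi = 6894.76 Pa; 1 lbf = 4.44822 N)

69.76 psi × 6894.76 → 480978 Pa
825.2 mm² × 10⁻⁶ → 8.252×10⁻⁴ m²
F = P × A = 480978 Pa × 8.252×10⁻⁴ m² = 396.903 N
396.903 N ÷ (4.44822 N/lbf) = 89.2274 lbf

89.23 lbf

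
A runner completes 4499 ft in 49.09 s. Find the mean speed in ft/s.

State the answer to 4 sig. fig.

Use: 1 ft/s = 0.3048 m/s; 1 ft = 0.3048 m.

91.65 ft/s

4499 ft × 0.3048 = 1371.3 m
v = d / t = 1371.3 m / 49.09 s = 27.9344 m/s
27.9344 m/s ÷ (0.3048 m/s/ft/s) = 91.6483 ft/s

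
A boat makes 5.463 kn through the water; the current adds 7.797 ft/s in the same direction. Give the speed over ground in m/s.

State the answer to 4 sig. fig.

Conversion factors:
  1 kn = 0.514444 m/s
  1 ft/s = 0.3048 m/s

5.187 m/s

5.463 kn × 0.514444 → 2.81041 m/s
7.797 ft/s × 0.3048 → 2.37653 m/s
Total: 2.81041 + 2.37653 = 5.18694 m/s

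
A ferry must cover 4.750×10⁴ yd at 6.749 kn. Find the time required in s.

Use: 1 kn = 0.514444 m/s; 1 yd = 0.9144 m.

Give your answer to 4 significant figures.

1.251×10⁴ s

4.750×10⁴ yd × 0.9144 → 43434 m
6.749 kn × 0.514444 → 3.47198 m/s
t = d / v = 43434 m / 3.47198 m/s = 12509.9 s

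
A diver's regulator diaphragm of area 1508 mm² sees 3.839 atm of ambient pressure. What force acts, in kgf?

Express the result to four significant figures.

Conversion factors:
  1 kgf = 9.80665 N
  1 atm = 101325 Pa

3.839 atm × 101325 = 388987 Pa
1508 mm² × 10⁻⁶ = 0.001508 m²
F = P × A = 388987 Pa × 0.001508 m² = 586.592 N
586.592 N ÷ (9.80665 N/kgf) = 59.8157 kgf

59.82 kgf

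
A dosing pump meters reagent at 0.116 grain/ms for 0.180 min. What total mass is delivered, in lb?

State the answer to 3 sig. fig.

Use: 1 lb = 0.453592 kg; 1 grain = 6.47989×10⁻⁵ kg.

0.179 lb

0.116 grain/ms → 0.00751667 kg/s
0.180 min → 10.8 s
m = ṁ × t = 0.00751667 × 10.8 = 0.08118 kg
In lb: 0.08118 / 0.453592 = 0.178971 lb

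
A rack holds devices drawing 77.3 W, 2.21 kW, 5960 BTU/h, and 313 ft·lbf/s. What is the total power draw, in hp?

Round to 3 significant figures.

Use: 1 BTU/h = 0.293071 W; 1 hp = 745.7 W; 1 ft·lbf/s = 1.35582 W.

5.98 hp

77.3 W (already W)
2.21 kW × 1000 → 2210 W
5960 BTU/h × 0.293071 → 1746.7 W
313 ft·lbf/s × 1.35582 → 424.372 W
Total: 77.3 + 2210 + 1746.7 + 424.372 = 4458.37 W
In hp: 4458.37 / 745.7 = 5.97877 hp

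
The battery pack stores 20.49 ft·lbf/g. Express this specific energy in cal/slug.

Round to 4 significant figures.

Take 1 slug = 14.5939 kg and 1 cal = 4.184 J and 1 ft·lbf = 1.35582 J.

9.690×10⁴ cal/slug

20.49 ft·lbf/g × 1.35582 J/ft·lbf ÷ 0.001 kg/g = 27780.8 J/kg
27780.8 J/kg ÷ 4.184 J/cal × 14.5939 kg/slug = 96900.1 cal/slug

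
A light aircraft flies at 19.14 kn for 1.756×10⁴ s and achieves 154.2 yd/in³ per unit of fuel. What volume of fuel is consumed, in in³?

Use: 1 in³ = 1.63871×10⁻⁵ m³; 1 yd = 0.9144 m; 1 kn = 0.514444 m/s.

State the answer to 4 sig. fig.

19.14 kn → 9.84646 m/s
d = v × t = 9.84646 × 17560 = 172904 m
154.2 yd/in³ → 8.60436×10⁶ m/m³
V = d / (distance per unit fuel) = 172904 / 8.60436×10⁶ = 0.0200949 m³
In in³: 0.0200949 / 1.63871×10⁻⁵ = 1226.26 in³

1226 in³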